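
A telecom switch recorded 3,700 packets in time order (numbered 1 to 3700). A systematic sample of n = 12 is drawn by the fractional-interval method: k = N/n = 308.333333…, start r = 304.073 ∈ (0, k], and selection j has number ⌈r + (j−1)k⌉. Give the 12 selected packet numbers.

305, 613, 921, 1230, 1538, 1846, 2155, 2463, 2771, 3080, 3388, 3696

j=1: r + 0k = 304.073 → ⌈·⌉ = 305
j=2: r + 1k = 612.406333… → ⌈·⌉ = 613
j=3: r + 2k = 920.739666… → ⌈·⌉ = 921
j=4: r + 3k = 1229.073 → ⌈·⌉ = 1230
j=5: r + 4k = 1537.406333… → ⌈·⌉ = 1538
j=6: r + 5k = 1845.739666… → ⌈·⌉ = 1846
j=7: r + 6k = 2154.073 → ⌈·⌉ = 2155
j=8: r + 7k = 2462.406333… → ⌈·⌉ = 2463
j=9: r + 8k = 2770.739666… → ⌈·⌉ = 2771
j=10: r + 9k = 3079.073 → ⌈·⌉ = 3080
j=11: r + 10k = 3387.406333… → ⌈·⌉ = 3388
j=12: r + 11k = 3695.739666… → ⌈·⌉ = 3696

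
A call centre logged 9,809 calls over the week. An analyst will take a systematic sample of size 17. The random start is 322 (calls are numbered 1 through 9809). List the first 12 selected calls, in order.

k = N/n = 9809/17 = 577
call 1: 322
call 2: 322 + 577 = 899
call 3: 899 + 577 = 1476
call 4: 1476 + 577 = 2053
call 5: 2053 + 577 = 2630
call 6: 2630 + 577 = 3207
call 7: 3207 + 577 = 3784
call 8: 3784 + 577 = 4361
call 9: 4361 + 577 = 4938
call 10: 4938 + 577 = 5515
call 11: 5515 + 577 = 6092
call 12: 6092 + 577 = 6669

322, 899, 1476, 2053, 2630, 3207, 3784, 4361, 4938, 5515, 6092, 6669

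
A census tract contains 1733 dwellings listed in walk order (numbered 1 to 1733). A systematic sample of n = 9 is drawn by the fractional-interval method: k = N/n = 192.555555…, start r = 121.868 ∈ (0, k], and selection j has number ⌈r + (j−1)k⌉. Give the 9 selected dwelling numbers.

j=1: r + 0k = 121.868 → ⌈·⌉ = 122
j=2: r + 1k = 314.423555… → ⌈·⌉ = 315
j=3: r + 2k = 506.979111… → ⌈·⌉ = 507
j=4: r + 3k = 699.534666… → ⌈·⌉ = 700
j=5: r + 4k = 892.090222… → ⌈·⌉ = 893
j=6: r + 5k = 1084.645777… → ⌈·⌉ = 1085
j=7: r + 6k = 1277.201333… → ⌈·⌉ = 1278
j=8: r + 7k = 1469.756888… → ⌈·⌉ = 1470
j=9: r + 8k = 1662.312444… → ⌈·⌉ = 1663

122, 315, 507, 700, 893, 1085, 1278, 1470, 1663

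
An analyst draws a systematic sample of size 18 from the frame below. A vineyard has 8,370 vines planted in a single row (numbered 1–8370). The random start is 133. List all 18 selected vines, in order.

k = N/n = 8370/18 = 465
vine 1: 133
vine 2: 133 + 465 = 598
vine 3: 598 + 465 = 1063
vine 4: 1063 + 465 = 1528
vine 5: 1528 + 465 = 1993
vine 6: 1993 + 465 = 2458
vine 7: 2458 + 465 = 2923
vine 8: 2923 + 465 = 3388
vine 9: 3388 + 465 = 3853
vine 10: 3853 + 465 = 4318
vine 11: 4318 + 465 = 4783
vine 12: 4783 + 465 = 5248
vine 13: 5248 + 465 = 5713
vine 14: 5713 + 465 = 6178
vine 15: 6178 + 465 = 6643
vine 16: 6643 + 465 = 7108
vine 17: 7108 + 465 = 7573
vine 18: 7573 + 465 = 8038

133, 598, 1063, 1528, 1993, 2458, 2923, 3388, 3853, 4318, 4783, 5248, 5713, 6178, 6643, 7108, 7573, 8038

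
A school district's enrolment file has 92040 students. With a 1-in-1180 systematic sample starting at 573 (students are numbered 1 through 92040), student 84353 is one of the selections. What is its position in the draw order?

k = 1180
position = (84353 − 573)/1180 + 1 = 83780/1180 + 1 = 71 + 1 = 72

72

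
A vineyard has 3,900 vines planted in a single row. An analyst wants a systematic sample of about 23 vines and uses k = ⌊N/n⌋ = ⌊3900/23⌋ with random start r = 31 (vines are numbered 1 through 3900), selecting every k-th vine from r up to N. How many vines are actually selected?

23

k = ⌊3900/23⌋ = 169
Achieved size = ⌊(3900 − 31)/169⌋ + 1 = ⌊3869/169⌋ + 1 = 22 + 1 = 23
(last selection: 31 + 22×169 = 3749 ≤ 3900; next would be 3918 > 3900)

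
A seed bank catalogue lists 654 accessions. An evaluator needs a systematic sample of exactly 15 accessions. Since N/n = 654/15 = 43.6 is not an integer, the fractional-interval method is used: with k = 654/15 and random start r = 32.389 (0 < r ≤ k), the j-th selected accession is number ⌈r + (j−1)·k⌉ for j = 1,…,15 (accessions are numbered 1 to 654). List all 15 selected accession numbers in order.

j=1: r + 0k = 32.389 → ⌈·⌉ = 33
j=2: r + 1k = 75.989 → ⌈·⌉ = 76
j=3: r + 2k = 119.589 → ⌈·⌉ = 120
j=4: r + 3k = 163.189 → ⌈·⌉ = 164
j=5: r + 4k = 206.789 → ⌈·⌉ = 207
j=6: r + 5k = 250.389 → ⌈·⌉ = 251
j=7: r + 6k = 293.989 → ⌈·⌉ = 294
j=8: r + 7k = 337.589 → ⌈·⌉ = 338
j=9: r + 8k = 381.189 → ⌈·⌉ = 382
j=10: r + 9k = 424.789 → ⌈·⌉ = 425
j=11: r + 10k = 468.389 → ⌈·⌉ = 469
j=12: r + 11k = 511.989 → ⌈·⌉ = 512
j=13: r + 12k = 555.589 → ⌈·⌉ = 556
j=14: r + 13k = 599.189 → ⌈·⌉ = 600
j=15: r + 14k = 642.789 → ⌈·⌉ = 643

33, 76, 120, 164, 207, 251, 294, 338, 382, 425, 469, 512, 556, 600, 643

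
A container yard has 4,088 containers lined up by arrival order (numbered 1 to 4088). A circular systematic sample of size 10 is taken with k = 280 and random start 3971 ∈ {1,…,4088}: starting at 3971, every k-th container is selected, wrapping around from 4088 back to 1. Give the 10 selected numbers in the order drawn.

3971, 163, 443, 723, 1003, 1283, 1563, 1843, 2123, 2403

Selection 1: 3971
Selection 2: 3971 + 280 = 4251 → 4251 − 4088 = 163
Selection 3: 163 + 280 = 443
Selection 4: 443 + 280 = 723
Selection 5: 723 + 280 = 1003
Selection 6: 1003 + 280 = 1283
Selection 7: 1283 + 280 = 1563
Selection 8: 1563 + 280 = 1843
Selection 9: 1843 + 280 = 2123
Selection 10: 2123 + 280 = 2403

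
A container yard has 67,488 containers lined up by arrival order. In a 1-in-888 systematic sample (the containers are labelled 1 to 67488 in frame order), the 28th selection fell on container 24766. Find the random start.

k = 888
r = 24766 − (28−1)×888 = 24766 − 23976 = 790

790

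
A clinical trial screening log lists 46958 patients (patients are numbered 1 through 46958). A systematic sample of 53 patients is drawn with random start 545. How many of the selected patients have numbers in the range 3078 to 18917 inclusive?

18

k = 46958/53 = 886
First selection ≥ 3078: 545 + ⌈(3078−545)/886⌉·886 = 545 + 3×886 = 3203
Last selection ≤ 18917: 545 + ⌊(18917−545)/886⌋·886 = 545 + 20×886 = 18265
Count = 20 − 3 + 1 = 18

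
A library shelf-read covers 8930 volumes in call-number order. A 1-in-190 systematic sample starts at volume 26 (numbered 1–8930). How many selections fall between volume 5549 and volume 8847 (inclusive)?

17

k = 190
First selection ≥ 5549: 26 + ⌈(5549−26)/190⌉·190 = 26 + 30×190 = 5726
Last selection ≤ 8847: 26 + ⌊(8847−26)/190⌋·190 = 26 + 46×190 = 8766
Count = 46 − 30 + 1 = 17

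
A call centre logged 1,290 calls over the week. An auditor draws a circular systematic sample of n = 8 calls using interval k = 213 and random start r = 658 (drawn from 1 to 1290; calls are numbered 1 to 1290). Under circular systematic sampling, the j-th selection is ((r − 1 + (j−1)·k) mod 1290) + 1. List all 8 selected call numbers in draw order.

Selection 1: 658
Selection 2: 658 + 213 = 871
Selection 3: 871 + 213 = 1084
Selection 4: 1084 + 213 = 1297 → 1297 − 1290 = 7
Selection 5: 7 + 213 = 220
Selection 6: 220 + 213 = 433
Selection 7: 433 + 213 = 646
Selection 8: 646 + 213 = 859

658, 871, 1084, 7, 220, 433, 646, 859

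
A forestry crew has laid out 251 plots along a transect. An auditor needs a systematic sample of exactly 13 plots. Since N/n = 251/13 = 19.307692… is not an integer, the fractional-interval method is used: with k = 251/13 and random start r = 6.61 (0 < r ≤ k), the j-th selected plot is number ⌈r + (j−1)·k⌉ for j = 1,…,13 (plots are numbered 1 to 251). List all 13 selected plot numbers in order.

7, 26, 46, 65, 84, 104, 123, 142, 162, 181, 200, 219, 239

j=1: r + 0k = 6.61 → ⌈·⌉ = 7
j=2: r + 1k = 25.917692… → ⌈·⌉ = 26
j=3: r + 2k = 45.225384… → ⌈·⌉ = 46
j=4: r + 3k = 64.533076… → ⌈·⌉ = 65
j=5: r + 4k = 83.840769… → ⌈·⌉ = 84
j=6: r + 5k = 103.148461… → ⌈·⌉ = 104
j=7: r + 6k = 122.456153… → ⌈·⌉ = 123
j=8: r + 7k = 141.763846… → ⌈·⌉ = 142
j=9: r + 8k = 161.071538… → ⌈·⌉ = 162
j=10: r + 9k = 180.379230… → ⌈·⌉ = 181
j=11: r + 10k = 199.686923… → ⌈·⌉ = 200
j=12: r + 11k = 218.994615… → ⌈·⌉ = 219
j=13: r + 12k = 238.302307… → ⌈·⌉ = 239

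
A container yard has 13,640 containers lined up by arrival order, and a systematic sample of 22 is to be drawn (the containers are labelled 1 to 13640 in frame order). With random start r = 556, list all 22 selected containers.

556, 1176, 1796, 2416, 3036, 3656, 4276, 4896, 5516, 6136, 6756, 7376, 7996, 8616, 9236, 9856, 10476, 11096, 11716, 12336, 12956, 13576

k = N/n = 13640/22 = 620
container 1: 556
container 2: 556 + 620 = 1176
container 3: 1176 + 620 = 1796
container 4: 1796 + 620 = 2416
container 5: 2416 + 620 = 3036
container 6: 3036 + 620 = 3656
container 7: 3656 + 620 = 4276
container 8: 4276 + 620 = 4896
container 9: 4896 + 620 = 5516
container 10: 5516 + 620 = 6136
container 11: 6136 + 620 = 6756
container 12: 6756 + 620 = 7376
container 13: 7376 + 620 = 7996
container 14: 7996 + 620 = 8616
container 15: 8616 + 620 = 9236
container 16: 9236 + 620 = 9856
container 17: 9856 + 620 = 10476
container 18: 10476 + 620 = 11096
container 19: 11096 + 620 = 11716
container 20: 11716 + 620 = 12336
container 21: 12336 + 620 = 12956
container 22: 12956 + 620 = 13576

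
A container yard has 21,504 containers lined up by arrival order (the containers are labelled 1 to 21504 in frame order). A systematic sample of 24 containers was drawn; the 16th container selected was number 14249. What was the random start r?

k = 21504/24 = 896
r = 14249 − (16−1)×896 = 14249 − 13440 = 809

809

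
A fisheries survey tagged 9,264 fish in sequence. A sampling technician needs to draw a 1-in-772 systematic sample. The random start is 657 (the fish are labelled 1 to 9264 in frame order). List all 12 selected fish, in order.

fish 1: 657
fish 2: 657 + 772 = 1429
fish 3: 1429 + 772 = 2201
fish 4: 2201 + 772 = 2973
fish 5: 2973 + 772 = 3745
fish 6: 3745 + 772 = 4517
fish 7: 4517 + 772 = 5289
fish 8: 5289 + 772 = 6061
fish 9: 6061 + 772 = 6833
fish 10: 6833 + 772 = 7605
fish 11: 7605 + 772 = 8377
fish 12: 8377 + 772 = 9149

657, 1429, 2201, 2973, 3745, 4517, 5289, 6061, 6833, 7605, 8377, 9149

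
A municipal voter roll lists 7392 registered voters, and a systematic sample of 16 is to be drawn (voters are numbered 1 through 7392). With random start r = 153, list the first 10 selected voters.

153, 615, 1077, 1539, 2001, 2463, 2925, 3387, 3849, 4311

k = N/n = 7392/16 = 462
voter 1: 153
voter 2: 153 + 462 = 615
voter 3: 615 + 462 = 1077
voter 4: 1077 + 462 = 1539
voter 5: 1539 + 462 = 2001
voter 6: 2001 + 462 = 2463
voter 7: 2463 + 462 = 2925
voter 8: 2925 + 462 = 3387
voter 9: 3387 + 462 = 3849
voter 10: 3849 + 462 = 4311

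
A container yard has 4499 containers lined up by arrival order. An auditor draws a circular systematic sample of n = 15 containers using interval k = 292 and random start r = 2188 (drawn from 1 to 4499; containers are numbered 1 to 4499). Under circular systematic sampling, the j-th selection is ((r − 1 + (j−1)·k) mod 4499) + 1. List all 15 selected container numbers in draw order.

2188, 2480, 2772, 3064, 3356, 3648, 3940, 4232, 25, 317, 609, 901, 1193, 1485, 1777

Selection 1: 2188
Selection 2: 2188 + 292 = 2480
Selection 3: 2480 + 292 = 2772
Selection 4: 2772 + 292 = 3064
Selection 5: 3064 + 292 = 3356
Selection 6: 3356 + 292 = 3648
Selection 7: 3648 + 292 = 3940
Selection 8: 3940 + 292 = 4232
Selection 9: 4232 + 292 = 4524 → 4524 − 4499 = 25
Selection 10: 25 + 292 = 317
Selection 11: 317 + 292 = 609
Selection 12: 609 + 292 = 901
Selection 13: 901 + 292 = 1193
Selection 14: 1193 + 292 = 1485
Selection 15: 1485 + 292 = 1777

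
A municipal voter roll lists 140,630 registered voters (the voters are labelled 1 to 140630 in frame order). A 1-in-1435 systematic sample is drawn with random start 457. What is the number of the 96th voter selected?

136782

k = 1435
96th selection = r + (96−1)·k = 457 + 95×1435 = 457 + 136325 = 136782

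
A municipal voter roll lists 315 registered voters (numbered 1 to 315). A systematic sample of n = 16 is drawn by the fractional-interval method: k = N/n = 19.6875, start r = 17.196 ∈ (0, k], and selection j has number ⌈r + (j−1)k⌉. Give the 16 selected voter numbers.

j=1: r + 0k = 17.196 → ⌈·⌉ = 18
j=2: r + 1k = 36.8835 → ⌈·⌉ = 37
j=3: r + 2k = 56.571 → ⌈·⌉ = 57
j=4: r + 3k = 76.2585 → ⌈·⌉ = 77
j=5: r + 4k = 95.946 → ⌈·⌉ = 96
j=6: r + 5k = 115.6335 → ⌈·⌉ = 116
j=7: r + 6k = 135.321 → ⌈·⌉ = 136
j=8: r + 7k = 155.0085 → ⌈·⌉ = 156
j=9: r + 8k = 174.696 → ⌈·⌉ = 175
j=10: r + 9k = 194.3835 → ⌈·⌉ = 195
j=11: r + 10k = 214.071 → ⌈·⌉ = 215
j=12: r + 11k = 233.7585 → ⌈·⌉ = 234
j=13: r + 12k = 253.446 → ⌈·⌉ = 254
j=14: r + 13k = 273.1335 → ⌈·⌉ = 274
j=15: r + 14k = 292.821 → ⌈·⌉ = 293
j=16: r + 15k = 312.5085 → ⌈·⌉ = 313

18, 37, 57, 77, 96, 116, 136, 156, 175, 195, 215, 234, 254, 274, 293, 313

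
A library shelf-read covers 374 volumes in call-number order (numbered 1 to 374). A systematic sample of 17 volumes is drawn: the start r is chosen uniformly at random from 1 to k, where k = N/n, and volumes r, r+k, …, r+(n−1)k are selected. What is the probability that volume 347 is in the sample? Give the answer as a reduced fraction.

1/22

k = 374/17 = 22.
Volume 347 is selected iff r ≡ 347 (mod 22); exactly one such r in {1,…,22}.
Inclusion probability = 1/22.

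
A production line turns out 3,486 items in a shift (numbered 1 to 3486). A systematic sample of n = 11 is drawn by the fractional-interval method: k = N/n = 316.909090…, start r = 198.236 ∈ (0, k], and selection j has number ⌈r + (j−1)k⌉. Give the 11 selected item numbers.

199, 516, 833, 1149, 1466, 1783, 2100, 2417, 2734, 3051, 3368

j=1: r + 0k = 198.236 → ⌈·⌉ = 199
j=2: r + 1k = 515.145090… → ⌈·⌉ = 516
j=3: r + 2k = 832.054181… → ⌈·⌉ = 833
j=4: r + 3k = 1148.963272… → ⌈·⌉ = 1149
j=5: r + 4k = 1465.872363… → ⌈·⌉ = 1466
j=6: r + 5k = 1782.781454… → ⌈·⌉ = 1783
j=7: r + 6k = 2099.690545… → ⌈·⌉ = 2100
j=8: r + 7k = 2416.599636… → ⌈·⌉ = 2417
j=9: r + 8k = 2733.508727… → ⌈·⌉ = 2734
j=10: r + 9k = 3050.417818… → ⌈·⌉ = 3051
j=11: r + 10k = 3367.326909… → ⌈·⌉ = 3368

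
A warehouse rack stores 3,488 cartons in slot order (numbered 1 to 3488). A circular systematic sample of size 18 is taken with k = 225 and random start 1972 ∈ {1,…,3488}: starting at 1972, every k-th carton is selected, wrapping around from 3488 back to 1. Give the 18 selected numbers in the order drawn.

1972, 2197, 2422, 2647, 2872, 3097, 3322, 59, 284, 509, 734, 959, 1184, 1409, 1634, 1859, 2084, 2309

Selection 1: 1972
Selection 2: 1972 + 225 = 2197
Selection 3: 2197 + 225 = 2422
Selection 4: 2422 + 225 = 2647
Selection 5: 2647 + 225 = 2872
Selection 6: 2872 + 225 = 3097
Selection 7: 3097 + 225 = 3322
Selection 8: 3322 + 225 = 3547 → 3547 − 3488 = 59
Selection 9: 59 + 225 = 284
Selection 10: 284 + 225 = 509
Selection 11: 509 + 225 = 734
Selection 12: 734 + 225 = 959
Selection 13: 959 + 225 = 1184
Selection 14: 1184 + 225 = 1409
Selection 15: 1409 + 225 = 1634
Selection 16: 1634 + 225 = 1859
Selection 17: 1859 + 225 = 2084
Selection 18: 2084 + 225 = 2309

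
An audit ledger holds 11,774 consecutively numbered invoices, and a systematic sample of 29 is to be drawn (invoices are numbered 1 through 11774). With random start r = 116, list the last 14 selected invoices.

6206, 6612, 7018, 7424, 7830, 8236, 8642, 9048, 9454, 9860, 10266, 10672, 11078, 11484

k = N/n = 11774/29 = 406
16th selection = 116 + 15×406 = 6206
17th: 6206 + 406 = 6612
18th: 6612 + 406 = 7018
19th: 7018 + 406 = 7424
20th: 7424 + 406 = 7830
21st: 7830 + 406 = 8236
22nd: 8236 + 406 = 8642
23rd: 8642 + 406 = 9048
24th: 9048 + 406 = 9454
25th: 9454 + 406 = 9860
26th: 9860 + 406 = 10266
27th: 10266 + 406 = 10672
28th: 10672 + 406 = 11078
29th: 11078 + 406 = 11484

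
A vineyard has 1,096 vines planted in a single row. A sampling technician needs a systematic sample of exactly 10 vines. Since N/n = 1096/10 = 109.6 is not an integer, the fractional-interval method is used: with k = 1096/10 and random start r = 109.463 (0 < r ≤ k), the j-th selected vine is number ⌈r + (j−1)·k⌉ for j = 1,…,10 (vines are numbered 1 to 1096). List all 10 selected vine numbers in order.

110, 220, 329, 439, 548, 658, 768, 877, 987, 1096

j=1: r + 0k = 109.463 → ⌈·⌉ = 110
j=2: r + 1k = 219.063 → ⌈·⌉ = 220
j=3: r + 2k = 328.663 → ⌈·⌉ = 329
j=4: r + 3k = 438.263 → ⌈·⌉ = 439
j=5: r + 4k = 547.863 → ⌈·⌉ = 548
j=6: r + 5k = 657.463 → ⌈·⌉ = 658
j=7: r + 6k = 767.063 → ⌈·⌉ = 768
j=8: r + 7k = 876.663 → ⌈·⌉ = 877
j=9: r + 8k = 986.263 → ⌈·⌉ = 987
j=10: r + 9k = 1095.863 → ⌈·⌉ = 1096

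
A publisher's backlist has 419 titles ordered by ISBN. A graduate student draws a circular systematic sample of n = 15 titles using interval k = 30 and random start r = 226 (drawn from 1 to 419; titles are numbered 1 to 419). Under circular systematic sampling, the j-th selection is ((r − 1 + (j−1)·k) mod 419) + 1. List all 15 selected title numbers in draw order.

Selection 1: 226
Selection 2: 226 + 30 = 256
Selection 3: 256 + 30 = 286
Selection 4: 286 + 30 = 316
Selection 5: 316 + 30 = 346
Selection 6: 346 + 30 = 376
Selection 7: 376 + 30 = 406
Selection 8: 406 + 30 = 436 → 436 − 419 = 17
Selection 9: 17 + 30 = 47
Selection 10: 47 + 30 = 77
Selection 11: 77 + 30 = 107
Selection 12: 107 + 30 = 137
Selection 13: 137 + 30 = 167
Selection 14: 167 + 30 = 197
Selection 15: 197 + 30 = 227

226, 256, 286, 316, 346, 376, 406, 17, 47, 77, 107, 137, 167, 197, 227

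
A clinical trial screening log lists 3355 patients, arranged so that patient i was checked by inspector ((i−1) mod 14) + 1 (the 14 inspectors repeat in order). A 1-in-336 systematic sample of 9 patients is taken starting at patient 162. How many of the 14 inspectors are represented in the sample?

1

Consecutive selections differ by k = 336, so their inspector numbers differ by 336 mod 14 = 0.
gcd(336, 14) = 14, so the sample visits 14/14 = 1 distinct residues mod 14.
Start 162 is inspector 8; the inspectors hit are 8.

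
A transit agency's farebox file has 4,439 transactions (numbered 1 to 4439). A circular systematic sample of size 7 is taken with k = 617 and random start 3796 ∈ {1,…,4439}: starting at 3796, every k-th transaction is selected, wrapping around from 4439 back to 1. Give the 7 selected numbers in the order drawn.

3796, 4413, 591, 1208, 1825, 2442, 3059

Selection 1: 3796
Selection 2: 3796 + 617 = 4413
Selection 3: 4413 + 617 = 5030 → 5030 − 4439 = 591
Selection 4: 591 + 617 = 1208
Selection 5: 1208 + 617 = 1825
Selection 6: 1825 + 617 = 2442
Selection 7: 2442 + 617 = 3059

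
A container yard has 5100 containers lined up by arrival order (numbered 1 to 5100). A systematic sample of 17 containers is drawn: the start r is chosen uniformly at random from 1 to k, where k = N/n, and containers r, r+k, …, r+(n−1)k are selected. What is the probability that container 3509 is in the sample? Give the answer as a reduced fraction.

k = 5100/17 = 300.
Container 3509 is selected iff r ≡ 3509 (mod 300); exactly one such r in {1,…,300}.
Inclusion probability = 1/300.

1/300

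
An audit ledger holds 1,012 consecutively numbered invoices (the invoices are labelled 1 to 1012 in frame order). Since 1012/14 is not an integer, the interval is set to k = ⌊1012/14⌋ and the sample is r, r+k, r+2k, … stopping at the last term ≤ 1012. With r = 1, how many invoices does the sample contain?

k = ⌊1012/14⌋ = 72
Achieved size = ⌊(1012 − 1)/72⌋ + 1 = ⌊1011/72⌋ + 1 = 14 + 1 = 15
(last selection: 1 + 14×72 = 1009 ≤ 1012; next would be 1081 > 1012)

15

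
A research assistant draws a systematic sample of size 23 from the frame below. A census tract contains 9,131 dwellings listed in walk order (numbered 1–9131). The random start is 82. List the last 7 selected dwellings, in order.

6434, 6831, 7228, 7625, 8022, 8419, 8816

k = N/n = 9131/23 = 397
17th selection = 82 + 16×397 = 6434
18th: 6434 + 397 = 6831
19th: 6831 + 397 = 7228
20th: 7228 + 397 = 7625
21st: 7625 + 397 = 8022
22nd: 8022 + 397 = 8419
23rd: 8419 + 397 = 8816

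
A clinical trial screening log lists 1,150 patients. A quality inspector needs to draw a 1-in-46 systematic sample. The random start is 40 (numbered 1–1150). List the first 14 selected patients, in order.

40, 86, 132, 178, 224, 270, 316, 362, 408, 454, 500, 546, 592, 638

patient 1: 40
patient 2: 40 + 46 = 86
patient 3: 86 + 46 = 132
patient 4: 132 + 46 = 178
patient 5: 178 + 46 = 224
patient 6: 224 + 46 = 270
patient 7: 270 + 46 = 316
patient 8: 316 + 46 = 362
patient 9: 362 + 46 = 408
patient 10: 408 + 46 = 454
patient 11: 454 + 46 = 500
patient 12: 500 + 46 = 546
patient 13: 546 + 46 = 592
patient 14: 592 + 46 = 638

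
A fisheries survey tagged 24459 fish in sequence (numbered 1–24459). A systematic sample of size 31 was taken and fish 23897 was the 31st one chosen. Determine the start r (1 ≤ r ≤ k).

227

k = 24459/31 = 789
r = 23897 − (31−1)×789 = 23897 − 23670 = 227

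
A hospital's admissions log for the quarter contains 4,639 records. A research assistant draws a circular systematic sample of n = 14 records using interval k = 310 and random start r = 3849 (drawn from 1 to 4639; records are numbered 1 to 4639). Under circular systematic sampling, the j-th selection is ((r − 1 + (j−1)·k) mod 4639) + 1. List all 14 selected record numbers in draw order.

3849, 4159, 4469, 140, 450, 760, 1070, 1380, 1690, 2000, 2310, 2620, 2930, 3240

Selection 1: 3849
Selection 2: 3849 + 310 = 4159
Selection 3: 4159 + 310 = 4469
Selection 4: 4469 + 310 = 4779 → 4779 − 4639 = 140
Selection 5: 140 + 310 = 450
Selection 6: 450 + 310 = 760
Selection 7: 760 + 310 = 1070
Selection 8: 1070 + 310 = 1380
Selection 9: 1380 + 310 = 1690
Selection 10: 1690 + 310 = 2000
Selection 11: 2000 + 310 = 2310
Selection 12: 2310 + 310 = 2620
Selection 13: 2620 + 310 = 2930
Selection 14: 2930 + 310 = 3240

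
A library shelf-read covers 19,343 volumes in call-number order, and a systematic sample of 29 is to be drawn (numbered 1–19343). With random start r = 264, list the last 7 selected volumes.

k = N/n = 19343/29 = 667
23rd selection = 264 + 22×667 = 14938
24th: 14938 + 667 = 15605
25th: 15605 + 667 = 16272
26th: 16272 + 667 = 16939
27th: 16939 + 667 = 17606
28th: 17606 + 667 = 18273
29th: 18273 + 667 = 18940

14938, 15605, 16272, 16939, 17606, 18273, 18940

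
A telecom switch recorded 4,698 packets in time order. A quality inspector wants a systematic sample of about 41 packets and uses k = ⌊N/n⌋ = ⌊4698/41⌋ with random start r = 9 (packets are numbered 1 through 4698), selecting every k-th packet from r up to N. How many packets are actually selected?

k = ⌊4698/41⌋ = 114
Achieved size = ⌊(4698 − 9)/114⌋ + 1 = ⌊4689/114⌋ + 1 = 41 + 1 = 42
(last selection: 9 + 41×114 = 4683 ≤ 4698; next would be 4797 > 4698)

42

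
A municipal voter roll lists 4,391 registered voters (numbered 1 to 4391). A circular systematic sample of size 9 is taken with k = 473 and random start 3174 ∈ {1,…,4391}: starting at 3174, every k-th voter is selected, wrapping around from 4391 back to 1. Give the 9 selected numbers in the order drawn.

3174, 3647, 4120, 202, 675, 1148, 1621, 2094, 2567

Selection 1: 3174
Selection 2: 3174 + 473 = 3647
Selection 3: 3647 + 473 = 4120
Selection 4: 4120 + 473 = 4593 → 4593 − 4391 = 202
Selection 5: 202 + 473 = 675
Selection 6: 675 + 473 = 1148
Selection 7: 1148 + 473 = 1621
Selection 8: 1621 + 473 = 2094
Selection 9: 2094 + 473 = 2567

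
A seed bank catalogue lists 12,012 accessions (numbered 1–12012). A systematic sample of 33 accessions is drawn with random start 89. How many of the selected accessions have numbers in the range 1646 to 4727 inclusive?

k = 12012/33 = 364
First selection ≥ 1646: 89 + ⌈(1646−89)/364⌉·364 = 89 + 5×364 = 1909
Last selection ≤ 4727: 89 + ⌊(4727−89)/364⌋·364 = 89 + 12×364 = 4457
Count = 12 − 5 + 1 = 8

8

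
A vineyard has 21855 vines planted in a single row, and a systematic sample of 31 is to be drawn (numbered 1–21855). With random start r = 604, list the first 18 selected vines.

k = N/n = 21855/31 = 705
vine 1: 604
vine 2: 604 + 705 = 1309
vine 3: 1309 + 705 = 2014
vine 4: 2014 + 705 = 2719
vine 5: 2719 + 705 = 3424
vine 6: 3424 + 705 = 4129
vine 7: 4129 + 705 = 4834
vine 8: 4834 + 705 = 5539
vine 9: 5539 + 705 = 6244
vine 10: 6244 + 705 = 6949
vine 11: 6949 + 705 = 7654
vine 12: 7654 + 705 = 8359
vine 13: 8359 + 705 = 9064
vine 14: 9064 + 705 = 9769
vine 15: 9769 + 705 = 10474
vine 16: 10474 + 705 = 11179
vine 17: 11179 + 705 = 11884
vine 18: 11884 + 705 = 12589

604, 1309, 2014, 2719, 3424, 4129, 4834, 5539, 6244, 6949, 7654, 8359, 9064, 9769, 10474, 11179, 11884, 12589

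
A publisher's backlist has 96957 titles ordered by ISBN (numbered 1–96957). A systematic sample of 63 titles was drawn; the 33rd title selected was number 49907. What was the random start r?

k = 96957/63 = 1539
r = 49907 − (33−1)×1539 = 49907 − 49248 = 659

659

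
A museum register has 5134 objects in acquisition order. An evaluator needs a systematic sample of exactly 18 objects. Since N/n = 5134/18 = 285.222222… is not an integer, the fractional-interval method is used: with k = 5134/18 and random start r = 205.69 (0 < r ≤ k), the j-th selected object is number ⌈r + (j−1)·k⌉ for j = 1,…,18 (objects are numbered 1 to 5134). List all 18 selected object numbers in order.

206, 491, 777, 1062, 1347, 1632, 1918, 2203, 2488, 2773, 3058, 3344, 3629, 3914, 4199, 4485, 4770, 5055

j=1: r + 0k = 205.69 → ⌈·⌉ = 206
j=2: r + 1k = 490.912222… → ⌈·⌉ = 491
j=3: r + 2k = 776.134444… → ⌈·⌉ = 777
j=4: r + 3k = 1061.356666… → ⌈·⌉ = 1062
j=5: r + 4k = 1346.578888… → ⌈·⌉ = 1347
j=6: r + 5k = 1631.801111… → ⌈·⌉ = 1632
j=7: r + 6k = 1917.023333… → ⌈·⌉ = 1918
j=8: r + 7k = 2202.245555… → ⌈·⌉ = 2203
j=9: r + 8k = 2487.467777… → ⌈·⌉ = 2488
j=10: r + 9k = 2772.69 → ⌈·⌉ = 2773
j=11: r + 10k = 3057.912222… → ⌈·⌉ = 3058
j=12: r + 11k = 3343.134444… → ⌈·⌉ = 3344
j=13: r + 12k = 3628.356666… → ⌈·⌉ = 3629
j=14: r + 13k = 3913.578888… → ⌈·⌉ = 3914
j=15: r + 14k = 4198.801111… → ⌈·⌉ = 4199
j=16: r + 15k = 4484.023333… → ⌈·⌉ = 4485
j=17: r + 16k = 4769.245555… → ⌈·⌉ = 4770
j=18: r + 17k = 5054.467777… → ⌈·⌉ = 5055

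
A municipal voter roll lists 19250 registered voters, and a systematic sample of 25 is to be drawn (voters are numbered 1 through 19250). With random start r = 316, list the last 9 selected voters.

12636, 13406, 14176, 14946, 15716, 16486, 17256, 18026, 18796

k = N/n = 19250/25 = 770
17th selection = 316 + 16×770 = 12636
18th: 12636 + 770 = 13406
19th: 13406 + 770 = 14176
20th: 14176 + 770 = 14946
21st: 14946 + 770 = 15716
22nd: 15716 + 770 = 16486
23rd: 16486 + 770 = 17256
24th: 17256 + 770 = 18026
25th: 18026 + 770 = 18796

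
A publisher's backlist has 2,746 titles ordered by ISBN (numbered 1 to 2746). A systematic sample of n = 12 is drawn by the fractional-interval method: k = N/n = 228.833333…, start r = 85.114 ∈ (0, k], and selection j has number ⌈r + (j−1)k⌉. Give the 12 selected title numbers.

86, 314, 543, 772, 1001, 1230, 1459, 1687, 1916, 2145, 2374, 2603

j=1: r + 0k = 85.114 → ⌈·⌉ = 86
j=2: r + 1k = 313.947333… → ⌈·⌉ = 314
j=3: r + 2k = 542.780666… → ⌈·⌉ = 543
j=4: r + 3k = 771.614 → ⌈·⌉ = 772
j=5: r + 4k = 1000.447333… → ⌈·⌉ = 1001
j=6: r + 5k = 1229.280666… → ⌈·⌉ = 1230
j=7: r + 6k = 1458.114 → ⌈·⌉ = 1459
j=8: r + 7k = 1686.947333… → ⌈·⌉ = 1687
j=9: r + 8k = 1915.780666… → ⌈·⌉ = 1916
j=10: r + 9k = 2144.614 → ⌈·⌉ = 2145
j=11: r + 10k = 2373.447333… → ⌈·⌉ = 2374
j=12: r + 11k = 2602.280666… → ⌈·⌉ = 2603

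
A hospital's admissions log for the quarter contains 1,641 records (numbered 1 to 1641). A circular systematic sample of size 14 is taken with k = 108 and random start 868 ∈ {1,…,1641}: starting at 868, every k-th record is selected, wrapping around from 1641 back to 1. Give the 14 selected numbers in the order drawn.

868, 976, 1084, 1192, 1300, 1408, 1516, 1624, 91, 199, 307, 415, 523, 631

Selection 1: 868
Selection 2: 868 + 108 = 976
Selection 3: 976 + 108 = 1084
Selection 4: 1084 + 108 = 1192
Selection 5: 1192 + 108 = 1300
Selection 6: 1300 + 108 = 1408
Selection 7: 1408 + 108 = 1516
Selection 8: 1516 + 108 = 1624
Selection 9: 1624 + 108 = 1732 → 1732 − 1641 = 91
Selection 10: 91 + 108 = 199
Selection 11: 199 + 108 = 307
Selection 12: 307 + 108 = 415
Selection 13: 415 + 108 = 523
Selection 14: 523 + 108 = 631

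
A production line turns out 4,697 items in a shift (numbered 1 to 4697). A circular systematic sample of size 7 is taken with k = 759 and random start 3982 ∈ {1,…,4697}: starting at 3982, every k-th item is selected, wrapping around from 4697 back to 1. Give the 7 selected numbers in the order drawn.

Selection 1: 3982
Selection 2: 3982 + 759 = 4741 → 4741 − 4697 = 44
Selection 3: 44 + 759 = 803
Selection 4: 803 + 759 = 1562
Selection 5: 1562 + 759 = 2321
Selection 6: 2321 + 759 = 3080
Selection 7: 3080 + 759 = 3839

3982, 44, 803, 1562, 2321, 3080, 3839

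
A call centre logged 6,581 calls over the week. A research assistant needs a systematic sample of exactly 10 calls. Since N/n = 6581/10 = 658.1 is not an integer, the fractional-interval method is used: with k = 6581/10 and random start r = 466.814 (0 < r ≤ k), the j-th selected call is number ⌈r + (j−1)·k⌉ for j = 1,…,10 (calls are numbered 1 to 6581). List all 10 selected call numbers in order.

j=1: r + 0k = 466.814 → ⌈·⌉ = 467
j=2: r + 1k = 1124.914 → ⌈·⌉ = 1125
j=3: r + 2k = 1783.014 → ⌈·⌉ = 1784
j=4: r + 3k = 2441.114 → ⌈·⌉ = 2442
j=5: r + 4k = 3099.214 → ⌈·⌉ = 3100
j=6: r + 5k = 3757.314 → ⌈·⌉ = 3758
j=7: r + 6k = 4415.414 → ⌈·⌉ = 4416
j=8: r + 7k = 5073.514 → ⌈·⌉ = 5074
j=9: r + 8k = 5731.614 → ⌈·⌉ = 5732
j=10: r + 9k = 6389.714 → ⌈·⌉ = 6390

467, 1125, 1784, 2442, 3100, 3758, 4416, 5074, 5732, 6390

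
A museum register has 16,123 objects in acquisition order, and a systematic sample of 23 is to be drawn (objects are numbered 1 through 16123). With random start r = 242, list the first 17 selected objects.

242, 943, 1644, 2345, 3046, 3747, 4448, 5149, 5850, 6551, 7252, 7953, 8654, 9355, 10056, 10757, 11458

k = N/n = 16123/23 = 701
object 1: 242
object 2: 242 + 701 = 943
object 3: 943 + 701 = 1644
object 4: 1644 + 701 = 2345
object 5: 2345 + 701 = 3046
object 6: 3046 + 701 = 3747
object 7: 3747 + 701 = 4448
object 8: 4448 + 701 = 5149
object 9: 5149 + 701 = 5850
object 10: 5850 + 701 = 6551
object 11: 6551 + 701 = 7252
object 12: 7252 + 701 = 7953
object 13: 7953 + 701 = 8654
object 14: 8654 + 701 = 9355
object 15: 9355 + 701 = 10056
object 16: 10056 + 701 = 10757
object 17: 10757 + 701 = 11458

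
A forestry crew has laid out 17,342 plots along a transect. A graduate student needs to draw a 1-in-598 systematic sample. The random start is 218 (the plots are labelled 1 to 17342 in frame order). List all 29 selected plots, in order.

plot 1: 218
plot 2: 218 + 598 = 816
plot 3: 816 + 598 = 1414
plot 4: 1414 + 598 = 2012
plot 5: 2012 + 598 = 2610
plot 6: 2610 + 598 = 3208
plot 7: 3208 + 598 = 3806
plot 8: 3806 + 598 = 4404
plot 9: 4404 + 598 = 5002
plot 10: 5002 + 598 = 5600
plot 11: 5600 + 598 = 6198
plot 12: 6198 + 598 = 6796
plot 13: 6796 + 598 = 7394
plot 14: 7394 + 598 = 7992
plot 15: 7992 + 598 = 8590
plot 16: 8590 + 598 = 9188
plot 17: 9188 + 598 = 9786
plot 18: 9786 + 598 = 10384
plot 19: 10384 + 598 = 10982
plot 20: 10982 + 598 = 11580
plot 21: 11580 + 598 = 12178
plot 22: 12178 + 598 = 12776
plot 23: 12776 + 598 = 13374
plot 24: 13374 + 598 = 13972
plot 25: 13972 + 598 = 14570
plot 26: 14570 + 598 = 15168
plot 27: 15168 + 598 = 15766
plot 28: 15766 + 598 = 16364
plot 29: 16364 + 598 = 16962

218, 816, 1414, 2012, 2610, 3208, 3806, 4404, 5002, 5600, 6198, 6796, 7394, 7992, 8590, 9188, 9786, 10384, 10982, 11580, 12178, 12776, 13374, 13972, 14570, 15168, 15766, 16364, 16962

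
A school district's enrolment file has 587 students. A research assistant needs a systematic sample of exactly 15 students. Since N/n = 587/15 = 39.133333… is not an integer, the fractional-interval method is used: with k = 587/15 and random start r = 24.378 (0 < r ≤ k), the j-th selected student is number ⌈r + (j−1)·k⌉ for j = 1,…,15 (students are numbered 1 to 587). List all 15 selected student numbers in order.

25, 64, 103, 142, 181, 221, 260, 299, 338, 377, 416, 455, 494, 534, 573

j=1: r + 0k = 24.378 → ⌈·⌉ = 25
j=2: r + 1k = 63.511333… → ⌈·⌉ = 64
j=3: r + 2k = 102.644666… → ⌈·⌉ = 103
j=4: r + 3k = 141.778 → ⌈·⌉ = 142
j=5: r + 4k = 180.911333… → ⌈·⌉ = 181
j=6: r + 5k = 220.044666… → ⌈·⌉ = 221
j=7: r + 6k = 259.178 → ⌈·⌉ = 260
j=8: r + 7k = 298.311333… → ⌈·⌉ = 299
j=9: r + 8k = 337.444666… → ⌈·⌉ = 338
j=10: r + 9k = 376.578 → ⌈·⌉ = 377
j=11: r + 10k = 415.711333… → ⌈·⌉ = 416
j=12: r + 11k = 454.844666… → ⌈·⌉ = 455
j=13: r + 12k = 493.978 → ⌈·⌉ = 494
j=14: r + 13k = 533.111333… → ⌈·⌉ = 534
j=15: r + 14k = 572.244666… → ⌈·⌉ = 573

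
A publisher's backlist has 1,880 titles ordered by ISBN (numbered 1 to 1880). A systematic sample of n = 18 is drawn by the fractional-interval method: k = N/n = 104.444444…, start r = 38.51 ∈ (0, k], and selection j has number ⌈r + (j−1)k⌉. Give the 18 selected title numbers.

j=1: r + 0k = 38.51 → ⌈·⌉ = 39
j=2: r + 1k = 142.954444… → ⌈·⌉ = 143
j=3: r + 2k = 247.398888… → ⌈·⌉ = 248
j=4: r + 3k = 351.843333… → ⌈·⌉ = 352
j=5: r + 4k = 456.287777… → ⌈·⌉ = 457
j=6: r + 5k = 560.732222… → ⌈·⌉ = 561
j=7: r + 6k = 665.176666… → ⌈·⌉ = 666
j=8: r + 7k = 769.621111… → ⌈·⌉ = 770
j=9: r + 8k = 874.065555… → ⌈·⌉ = 875
j=10: r + 9k = 978.51 → ⌈·⌉ = 979
j=11: r + 10k = 1082.954444… → ⌈·⌉ = 1083
j=12: r + 11k = 1187.398888… → ⌈·⌉ = 1188
j=13: r + 12k = 1291.843333… → ⌈·⌉ = 1292
j=14: r + 13k = 1396.287777… → ⌈·⌉ = 1397
j=15: r + 14k = 1500.732222… → ⌈·⌉ = 1501
j=16: r + 15k = 1605.176666… → ⌈·⌉ = 1606
j=17: r + 16k = 1709.621111… → ⌈·⌉ = 1710
j=18: r + 17k = 1814.065555… → ⌈·⌉ = 1815

39, 143, 248, 352, 457, 561, 666, 770, 875, 979, 1083, 1188, 1292, 1397, 1501, 1606, 1710, 1815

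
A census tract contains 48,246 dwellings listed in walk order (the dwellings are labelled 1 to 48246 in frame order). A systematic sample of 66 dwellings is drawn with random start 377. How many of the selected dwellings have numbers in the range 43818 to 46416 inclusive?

k = 48246/66 = 731
First selection ≥ 43818: 377 + ⌈(43818−377)/731⌉·731 = 377 + 60×731 = 44237
Last selection ≤ 46416: 377 + ⌊(46416−377)/731⌋·731 = 377 + 62×731 = 45699
Count = 62 − 60 + 1 = 3

3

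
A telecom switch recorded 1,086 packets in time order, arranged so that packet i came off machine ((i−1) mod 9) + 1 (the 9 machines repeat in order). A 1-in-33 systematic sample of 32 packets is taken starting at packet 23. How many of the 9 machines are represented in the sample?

3

Consecutive selections differ by k = 33, so their machine numbers differ by 33 mod 9 = 6.
gcd(33, 9) = 3, so the sample visits 9/3 = 3 distinct residues mod 9.
Start 23 is machine 5; the machines hit are 2, 5, 8.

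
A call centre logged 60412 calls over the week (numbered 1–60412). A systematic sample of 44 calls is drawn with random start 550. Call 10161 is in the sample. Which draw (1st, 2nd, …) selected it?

k = 60412/44 = 1373
position = (10161 − 550)/1373 + 1 = 9611/1373 + 1 = 7 + 1 = 8

8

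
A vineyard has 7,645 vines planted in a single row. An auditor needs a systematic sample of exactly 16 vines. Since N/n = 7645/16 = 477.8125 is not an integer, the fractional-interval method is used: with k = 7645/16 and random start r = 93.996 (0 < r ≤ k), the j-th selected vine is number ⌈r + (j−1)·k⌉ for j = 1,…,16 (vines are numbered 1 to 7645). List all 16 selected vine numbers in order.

94, 572, 1050, 1528, 2006, 2484, 2961, 3439, 3917, 4395, 4873, 5350, 5828, 6306, 6784, 7262

j=1: r + 0k = 93.996 → ⌈·⌉ = 94
j=2: r + 1k = 571.8085 → ⌈·⌉ = 572
j=3: r + 2k = 1049.621 → ⌈·⌉ = 1050
j=4: r + 3k = 1527.4335 → ⌈·⌉ = 1528
j=5: r + 4k = 2005.246 → ⌈·⌉ = 2006
j=6: r + 5k = 2483.0585 → ⌈·⌉ = 2484
j=7: r + 6k = 2960.871 → ⌈·⌉ = 2961
j=8: r + 7k = 3438.6835 → ⌈·⌉ = 3439
j=9: r + 8k = 3916.496 → ⌈·⌉ = 3917
j=10: r + 9k = 4394.3085 → ⌈·⌉ = 4395
j=11: r + 10k = 4872.121 → ⌈·⌉ = 4873
j=12: r + 11k = 5349.9335 → ⌈·⌉ = 5350
j=13: r + 12k = 5827.746 → ⌈·⌉ = 5828
j=14: r + 13k = 6305.5585 → ⌈·⌉ = 6306
j=15: r + 14k = 6783.371 → ⌈·⌉ = 6784
j=16: r + 15k = 7261.1835 → ⌈·⌉ = 7262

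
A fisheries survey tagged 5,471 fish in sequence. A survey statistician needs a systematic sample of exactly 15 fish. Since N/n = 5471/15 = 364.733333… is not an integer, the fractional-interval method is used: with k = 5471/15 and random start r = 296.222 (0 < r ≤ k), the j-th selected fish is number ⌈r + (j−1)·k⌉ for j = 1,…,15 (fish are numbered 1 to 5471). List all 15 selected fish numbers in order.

j=1: r + 0k = 296.222 → ⌈·⌉ = 297
j=2: r + 1k = 660.955333… → ⌈·⌉ = 661
j=3: r + 2k = 1025.688666… → ⌈·⌉ = 1026
j=4: r + 3k = 1390.422 → ⌈·⌉ = 1391
j=5: r + 4k = 1755.155333… → ⌈·⌉ = 1756
j=6: r + 5k = 2119.888666… → ⌈·⌉ = 2120
j=7: r + 6k = 2484.622 → ⌈·⌉ = 2485
j=8: r + 7k = 2849.355333… → ⌈·⌉ = 2850
j=9: r + 8k = 3214.088666… → ⌈·⌉ = 3215
j=10: r + 9k = 3578.822 → ⌈·⌉ = 3579
j=11: r + 10k = 3943.555333… → ⌈·⌉ = 3944
j=12: r + 11k = 4308.288666… → ⌈·⌉ = 4309
j=13: r + 12k = 4673.022 → ⌈·⌉ = 4674
j=14: r + 13k = 5037.755333… → ⌈·⌉ = 5038
j=15: r + 14k = 5402.488666… → ⌈·⌉ = 5403

297, 661, 1026, 1391, 1756, 2120, 2485, 2850, 3215, 3579, 3944, 4309, 4674, 5038, 5403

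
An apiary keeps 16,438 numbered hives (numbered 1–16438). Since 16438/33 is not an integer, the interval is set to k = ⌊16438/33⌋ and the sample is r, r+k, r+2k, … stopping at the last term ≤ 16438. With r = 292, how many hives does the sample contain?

33

k = ⌊16438/33⌋ = 498
Achieved size = ⌊(16438 − 292)/498⌋ + 1 = ⌊16146/498⌋ + 1 = 32 + 1 = 33
(last selection: 292 + 32×498 = 16228 ≤ 16438; next would be 16726 > 16438)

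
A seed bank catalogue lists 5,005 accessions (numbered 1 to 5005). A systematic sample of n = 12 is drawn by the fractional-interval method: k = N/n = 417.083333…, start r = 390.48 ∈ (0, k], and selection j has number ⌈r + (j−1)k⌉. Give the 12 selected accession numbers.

391, 808, 1225, 1642, 2059, 2476, 2893, 3311, 3728, 4145, 4562, 4979

j=1: r + 0k = 390.48 → ⌈·⌉ = 391
j=2: r + 1k = 807.563333… → ⌈·⌉ = 808
j=3: r + 2k = 1224.646666… → ⌈·⌉ = 1225
j=4: r + 3k = 1641.73 → ⌈·⌉ = 1642
j=5: r + 4k = 2058.813333… → ⌈·⌉ = 2059
j=6: r + 5k = 2475.896666… → ⌈·⌉ = 2476
j=7: r + 6k = 2892.98 → ⌈·⌉ = 2893
j=8: r + 7k = 3310.063333… → ⌈·⌉ = 3311
j=9: r + 8k = 3727.146666… → ⌈·⌉ = 3728
j=10: r + 9k = 4144.23 → ⌈·⌉ = 4145
j=11: r + 10k = 4561.313333… → ⌈·⌉ = 4562
j=12: r + 11k = 4978.396666… → ⌈·⌉ = 4979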